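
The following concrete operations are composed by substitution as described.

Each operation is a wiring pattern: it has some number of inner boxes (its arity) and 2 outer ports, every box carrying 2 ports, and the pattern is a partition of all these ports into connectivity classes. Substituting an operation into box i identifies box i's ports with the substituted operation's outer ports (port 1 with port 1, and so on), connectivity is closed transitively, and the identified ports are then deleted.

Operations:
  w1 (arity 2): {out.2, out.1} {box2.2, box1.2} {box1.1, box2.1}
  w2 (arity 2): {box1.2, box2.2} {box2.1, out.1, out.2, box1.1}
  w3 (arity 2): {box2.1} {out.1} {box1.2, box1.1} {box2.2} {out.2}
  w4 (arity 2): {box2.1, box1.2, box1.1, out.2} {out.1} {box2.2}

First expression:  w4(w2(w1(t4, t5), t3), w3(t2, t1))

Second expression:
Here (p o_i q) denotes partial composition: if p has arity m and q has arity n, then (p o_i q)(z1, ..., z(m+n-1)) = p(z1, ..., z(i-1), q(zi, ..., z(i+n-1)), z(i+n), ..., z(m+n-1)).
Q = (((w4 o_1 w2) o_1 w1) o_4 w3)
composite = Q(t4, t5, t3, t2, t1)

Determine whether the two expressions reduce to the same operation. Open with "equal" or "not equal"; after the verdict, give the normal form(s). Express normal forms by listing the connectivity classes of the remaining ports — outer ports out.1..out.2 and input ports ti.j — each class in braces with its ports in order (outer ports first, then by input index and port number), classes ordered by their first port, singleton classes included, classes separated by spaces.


equal; the common form is {out.1} {out.2, t3.1, t3.2} {t1.1} {t1.2} {t2.1, t2.2} {t4.1, t5.1} {t4.2, t5.2}

In normal form, the first expression is {out.1} {out.2, t3.1, t3.2} {t1.1} {t1.2} {t2.1, t2.2} {t4.1, t5.1} {t4.2, t5.2}
In normal form, the second expression is {out.1} {out.2, t3.1, t3.2} {t1.1} {t1.2} {t2.1, t2.2} {t4.1, t5.1} {t4.2, t5.2}
One common form — equal.


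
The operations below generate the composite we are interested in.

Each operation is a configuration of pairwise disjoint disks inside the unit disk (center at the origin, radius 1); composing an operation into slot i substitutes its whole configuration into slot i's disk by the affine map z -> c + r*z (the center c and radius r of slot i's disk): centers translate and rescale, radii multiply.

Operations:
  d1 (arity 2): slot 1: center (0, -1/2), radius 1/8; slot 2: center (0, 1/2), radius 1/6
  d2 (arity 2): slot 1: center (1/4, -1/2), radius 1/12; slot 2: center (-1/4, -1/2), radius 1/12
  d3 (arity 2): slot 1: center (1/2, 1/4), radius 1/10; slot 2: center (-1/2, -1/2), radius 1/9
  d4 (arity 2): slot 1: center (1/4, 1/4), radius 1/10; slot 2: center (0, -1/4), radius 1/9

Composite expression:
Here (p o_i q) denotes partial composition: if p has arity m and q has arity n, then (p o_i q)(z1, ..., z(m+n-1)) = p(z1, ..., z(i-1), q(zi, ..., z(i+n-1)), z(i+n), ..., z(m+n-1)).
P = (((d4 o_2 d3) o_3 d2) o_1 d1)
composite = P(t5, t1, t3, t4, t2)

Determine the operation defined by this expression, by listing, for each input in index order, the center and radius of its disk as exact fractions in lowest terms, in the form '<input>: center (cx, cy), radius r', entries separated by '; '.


t1: center (1/4, 3/10), radius 1/60; t2: center (-19/324, -101/324), radius 1/972; t3: center (1/18, -2/9), radius 1/90; t4: center (-17/324, -101/324), radius 1/972; t5: center (1/4, 1/5), radius 1/80

Below d4, radii multiply path by path; the t-disk centers shift.
t5 passes through 2 substitutions, ending at center (1/4, 1/5), radius 1/80
t1 passes through 2 substitutions, ending at center (1/4, 3/10), radius 1/60
t3 passes through 2 substitutions, ending at center (1/18, -2/9), radius 1/90
t4 passes through 3 substitutions, ending at center (-17/324, -101/324), radius 1/972
t2 passes through 3 substitutions, ending at center (-19/324, -101/324), radius 1/972


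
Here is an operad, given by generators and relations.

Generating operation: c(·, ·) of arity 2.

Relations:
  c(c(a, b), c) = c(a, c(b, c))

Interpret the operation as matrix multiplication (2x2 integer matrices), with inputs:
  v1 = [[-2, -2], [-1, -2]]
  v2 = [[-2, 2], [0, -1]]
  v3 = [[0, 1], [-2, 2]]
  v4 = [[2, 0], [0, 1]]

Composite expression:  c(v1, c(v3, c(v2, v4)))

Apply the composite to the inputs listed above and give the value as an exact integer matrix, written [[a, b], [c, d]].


c(v2, v4) = [[-4, 2], [0, -1]]
c(v3, c(v2, v4)) = [[0, -1], [8, -6]]
c(v1, c(v3, c(v2, v4))) = [[-16, 14], [-16, 13]]

[[-16, 14], [-16, 13]]


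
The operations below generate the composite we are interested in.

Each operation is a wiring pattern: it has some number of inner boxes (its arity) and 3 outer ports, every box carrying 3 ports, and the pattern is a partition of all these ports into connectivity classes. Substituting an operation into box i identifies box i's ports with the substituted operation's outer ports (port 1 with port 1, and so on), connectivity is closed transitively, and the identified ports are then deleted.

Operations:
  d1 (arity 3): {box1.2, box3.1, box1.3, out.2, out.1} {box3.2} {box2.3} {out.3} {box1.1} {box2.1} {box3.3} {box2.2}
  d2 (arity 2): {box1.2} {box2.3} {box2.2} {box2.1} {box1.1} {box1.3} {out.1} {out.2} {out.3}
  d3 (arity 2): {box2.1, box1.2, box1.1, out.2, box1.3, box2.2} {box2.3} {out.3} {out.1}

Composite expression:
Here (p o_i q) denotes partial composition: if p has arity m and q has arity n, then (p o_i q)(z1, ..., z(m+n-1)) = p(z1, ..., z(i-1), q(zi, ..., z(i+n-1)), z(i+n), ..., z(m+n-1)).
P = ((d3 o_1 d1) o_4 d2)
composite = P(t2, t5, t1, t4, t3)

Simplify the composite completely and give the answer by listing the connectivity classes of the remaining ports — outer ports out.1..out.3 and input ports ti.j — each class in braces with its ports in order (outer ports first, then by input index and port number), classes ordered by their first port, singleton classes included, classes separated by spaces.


{out.1} {out.2, t1.1, t2.2, t2.3} {out.3} {t1.2} {t1.3} {t2.1} {t3.1} {t3.2} {t3.3} {t4.1} {t4.2} {t4.3} {t5.1} {t5.2} {t5.3}

Connectivity passes through glued d3-boundaries; trace each wire chain.
stage d1: inputs (t2, t5, t1), connectivity {out.1, out.2, t1.1, t2.2, t2.3} {out.3} {t1.2} {t1.3} {t2.1} {t5.1} {t5.2} {t5.3}, out.j its boundary
stage d2: inputs (t4, t3), connectivity {out.1} {out.2} {out.3} {t3.1} {t3.2} {t3.3} {t4.1} {t4.2} {t4.3}, out.j its boundary
stage d3: inputs (t2, t5, t1, t4, t3), connectivity {out.1} {out.2, t1.1, t2.2, t2.3} {out.3} {t1.2} {t1.3} {t2.1} {t3.1} {t3.2} {t3.3} {t4.1} {t4.2} {t4.3} {t5.1} {t5.2} {t5.3}, out.j its boundary


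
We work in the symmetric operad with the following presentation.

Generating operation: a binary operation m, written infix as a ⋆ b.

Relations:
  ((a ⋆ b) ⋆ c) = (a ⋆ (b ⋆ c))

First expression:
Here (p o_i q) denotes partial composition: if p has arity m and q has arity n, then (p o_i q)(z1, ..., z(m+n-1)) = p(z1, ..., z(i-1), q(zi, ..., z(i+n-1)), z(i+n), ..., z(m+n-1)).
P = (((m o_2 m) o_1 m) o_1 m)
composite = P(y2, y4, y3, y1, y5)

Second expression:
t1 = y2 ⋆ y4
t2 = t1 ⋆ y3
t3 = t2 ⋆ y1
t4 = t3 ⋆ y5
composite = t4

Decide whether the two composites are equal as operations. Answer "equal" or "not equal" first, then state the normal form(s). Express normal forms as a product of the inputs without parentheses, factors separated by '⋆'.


equal: each reduces to y2 ⋆ y4 ⋆ y3 ⋆ y1 ⋆ y5

The first expression reduces to y2 ⋆ y4 ⋆ y3 ⋆ y1 ⋆ y5
The second expression reduces to y2 ⋆ y4 ⋆ y3 ⋆ y1 ⋆ y5
Identical normal forms: equal.


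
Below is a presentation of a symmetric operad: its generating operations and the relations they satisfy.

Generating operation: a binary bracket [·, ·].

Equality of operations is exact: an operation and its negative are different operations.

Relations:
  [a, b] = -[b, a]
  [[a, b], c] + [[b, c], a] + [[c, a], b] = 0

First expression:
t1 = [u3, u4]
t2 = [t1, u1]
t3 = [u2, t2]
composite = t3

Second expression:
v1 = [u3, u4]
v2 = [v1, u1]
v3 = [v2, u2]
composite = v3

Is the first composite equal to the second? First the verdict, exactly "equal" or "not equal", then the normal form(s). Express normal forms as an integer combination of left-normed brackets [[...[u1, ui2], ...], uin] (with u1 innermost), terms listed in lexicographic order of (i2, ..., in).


In normal form, the first expression is [[[u1, u3], u4], u2] - [[[u1, u4], u3], u2]
In normal form, the second expression is -[[[u1, u3], u4], u2] + [[[u1, u4], u3], u2]
Distinct normal forms: not equal.

not equal: they reduce to [[[u1, u3], u4], u2] - [[[u1, u4], u3], u2] and -[[[u1, u3], u4], u2] + [[[u1, u4], u3], u2]


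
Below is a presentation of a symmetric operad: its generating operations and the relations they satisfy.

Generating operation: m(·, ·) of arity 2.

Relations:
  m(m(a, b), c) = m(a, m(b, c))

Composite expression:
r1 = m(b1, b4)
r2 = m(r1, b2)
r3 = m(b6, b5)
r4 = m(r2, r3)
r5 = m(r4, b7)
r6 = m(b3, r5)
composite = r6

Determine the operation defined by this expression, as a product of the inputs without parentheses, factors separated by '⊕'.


b3 ⊕ b1 ⊕ b4 ⊕ b2 ⊕ b6 ⊕ b5 ⊕ b7

All parenthesizations of m agree; list the b-inputs left to right.
m(b1, b4) linearizes to b1 ⊕ b4
m(m(b1, b4), b2) linearizes to b1 ⊕ b4 ⊕ b2
m(b6, b5) linearizes to b6 ⊕ b5
m(m(m(b1, b4), b2), m(b6, b5)) linearizes to b1 ⊕ b4 ⊕ b2 ⊕ b6 ⊕ b5
m(m(m(m(b1, b4), b2), m(b6, b5)), b7) linearizes to b1 ⊕ b4 ⊕ b2 ⊕ b6 ⊕ b5 ⊕ b7
m(b3, m(m(m(m(b1, b4), b2), m(b6, b5)), b7)) linearizes to b3 ⊕ b1 ⊕ b4 ⊕ b2 ⊕ b6 ⊕ b5 ⊕ b7


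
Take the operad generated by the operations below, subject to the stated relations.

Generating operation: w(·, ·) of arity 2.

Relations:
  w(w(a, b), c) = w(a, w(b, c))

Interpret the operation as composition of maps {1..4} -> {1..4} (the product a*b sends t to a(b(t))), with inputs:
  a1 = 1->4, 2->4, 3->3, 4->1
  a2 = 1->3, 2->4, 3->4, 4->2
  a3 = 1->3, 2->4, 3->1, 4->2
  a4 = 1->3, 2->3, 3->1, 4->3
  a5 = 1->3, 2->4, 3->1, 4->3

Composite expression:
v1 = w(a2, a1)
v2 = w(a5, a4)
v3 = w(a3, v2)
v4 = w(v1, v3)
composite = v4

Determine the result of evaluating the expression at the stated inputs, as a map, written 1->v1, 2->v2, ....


1->4, 2->4, 3->2, 4->4

w(a2, a1) = 1->2, 2->2, 3->4, 4->3
w(a5, a4) = 1->1, 2->1, 3->3, 4->1
w(a3, w(a5, a4)) = 1->3, 2->3, 3->1, 4->3
w(w(a2, a1), w(a3, w(a5, a4))) = 1->4, 2->4, 3->2, 4->4


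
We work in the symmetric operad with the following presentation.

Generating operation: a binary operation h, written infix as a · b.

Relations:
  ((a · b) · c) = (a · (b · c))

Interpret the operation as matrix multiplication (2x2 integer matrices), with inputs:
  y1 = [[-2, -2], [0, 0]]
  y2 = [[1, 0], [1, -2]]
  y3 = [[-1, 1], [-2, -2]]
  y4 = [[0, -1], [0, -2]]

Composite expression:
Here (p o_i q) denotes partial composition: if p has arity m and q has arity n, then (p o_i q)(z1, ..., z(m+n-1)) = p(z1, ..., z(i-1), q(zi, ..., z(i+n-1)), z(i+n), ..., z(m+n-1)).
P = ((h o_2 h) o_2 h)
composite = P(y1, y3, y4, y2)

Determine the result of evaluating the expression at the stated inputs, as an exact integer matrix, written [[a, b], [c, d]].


[[-10, 20], [0, 0]]


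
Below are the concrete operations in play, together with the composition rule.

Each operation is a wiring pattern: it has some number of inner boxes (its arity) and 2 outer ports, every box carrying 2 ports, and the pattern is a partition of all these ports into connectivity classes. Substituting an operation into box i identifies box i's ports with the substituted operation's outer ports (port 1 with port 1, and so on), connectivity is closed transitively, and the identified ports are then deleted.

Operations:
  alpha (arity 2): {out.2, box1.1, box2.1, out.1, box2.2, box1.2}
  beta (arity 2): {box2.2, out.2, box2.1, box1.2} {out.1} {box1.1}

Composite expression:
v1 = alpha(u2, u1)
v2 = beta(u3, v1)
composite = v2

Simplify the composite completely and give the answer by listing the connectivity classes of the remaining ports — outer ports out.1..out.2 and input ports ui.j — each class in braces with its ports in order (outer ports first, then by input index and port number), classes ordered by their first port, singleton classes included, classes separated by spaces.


{out.1} {out.2, u1.1, u1.2, u2.1, u2.2, u3.2} {u3.1}

Reachability decides: close wires over beta-identified ports.
after alpha, the pattern on (u2, u1) reads {out.1, out.2, u1.1, u1.2, u2.1, u2.2} (out.j = its outer ports)
after beta, the pattern on (u3, u2, u1) reads {out.1} {out.2, u1.1, u1.2, u2.1, u2.2, u3.2} {u3.1} (out.j = its outer ports)


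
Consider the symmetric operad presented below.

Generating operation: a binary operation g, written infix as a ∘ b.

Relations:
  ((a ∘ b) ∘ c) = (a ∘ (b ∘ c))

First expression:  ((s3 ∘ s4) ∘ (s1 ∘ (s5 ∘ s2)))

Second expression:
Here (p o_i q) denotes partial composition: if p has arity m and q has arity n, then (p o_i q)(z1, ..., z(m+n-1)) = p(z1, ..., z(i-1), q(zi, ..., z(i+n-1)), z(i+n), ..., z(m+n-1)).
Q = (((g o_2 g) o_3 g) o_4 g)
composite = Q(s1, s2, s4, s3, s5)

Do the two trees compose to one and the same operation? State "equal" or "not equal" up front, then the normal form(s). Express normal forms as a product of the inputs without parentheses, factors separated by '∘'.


not equal — first s3 ∘ s4 ∘ s1 ∘ s5 ∘ s2, second s1 ∘ s2 ∘ s4 ∘ s3 ∘ s5


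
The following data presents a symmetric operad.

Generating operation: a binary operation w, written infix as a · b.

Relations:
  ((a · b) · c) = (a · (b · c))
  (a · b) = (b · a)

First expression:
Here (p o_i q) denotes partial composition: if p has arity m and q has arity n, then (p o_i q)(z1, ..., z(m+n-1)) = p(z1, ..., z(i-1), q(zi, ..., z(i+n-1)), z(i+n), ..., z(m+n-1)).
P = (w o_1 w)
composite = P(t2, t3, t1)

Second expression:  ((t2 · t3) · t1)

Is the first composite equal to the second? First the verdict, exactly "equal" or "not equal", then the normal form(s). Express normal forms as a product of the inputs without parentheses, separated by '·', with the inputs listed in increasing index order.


Reducing the first expression gives t1 · t2 · t3
Reducing the second expression gives t1 · t2 · t3
The normal forms match — equal.

equal — both sides give t1 · t2 · t3


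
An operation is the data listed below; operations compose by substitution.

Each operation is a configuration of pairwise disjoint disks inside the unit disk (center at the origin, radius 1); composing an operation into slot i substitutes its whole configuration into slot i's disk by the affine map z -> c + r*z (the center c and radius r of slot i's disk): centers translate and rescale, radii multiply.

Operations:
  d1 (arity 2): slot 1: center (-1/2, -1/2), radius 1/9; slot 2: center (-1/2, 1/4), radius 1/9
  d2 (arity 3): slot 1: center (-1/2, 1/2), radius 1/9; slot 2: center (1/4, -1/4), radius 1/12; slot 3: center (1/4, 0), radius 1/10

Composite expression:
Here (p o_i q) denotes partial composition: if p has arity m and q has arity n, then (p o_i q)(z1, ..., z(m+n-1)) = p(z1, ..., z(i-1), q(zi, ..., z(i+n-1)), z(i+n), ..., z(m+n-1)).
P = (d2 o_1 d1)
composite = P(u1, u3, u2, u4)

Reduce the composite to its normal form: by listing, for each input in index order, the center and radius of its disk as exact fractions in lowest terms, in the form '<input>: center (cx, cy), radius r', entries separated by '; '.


u1: center (-5/9, 4/9), radius 1/81; u2: center (1/4, -1/4), radius 1/12; u3: center (-5/9, 19/36), radius 1/81; u4: center (1/4, 0), radius 1/10


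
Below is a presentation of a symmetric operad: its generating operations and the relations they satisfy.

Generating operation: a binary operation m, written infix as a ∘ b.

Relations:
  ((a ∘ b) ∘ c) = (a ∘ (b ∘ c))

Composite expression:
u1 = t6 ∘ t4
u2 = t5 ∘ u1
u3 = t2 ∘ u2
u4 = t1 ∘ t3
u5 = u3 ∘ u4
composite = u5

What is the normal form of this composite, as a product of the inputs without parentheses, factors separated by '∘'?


All parenthesizations of m agree; list the t-inputs left to right.
(t6 ∘ t4) collapses to t6 ∘ t4
(t5 ∘ (t6 ∘ t4)) collapses to t5 ∘ t6 ∘ t4
(t2 ∘ (t5 ∘ (t6 ∘ t4))) collapses to t2 ∘ t5 ∘ t6 ∘ t4
(t1 ∘ t3) collapses to t1 ∘ t3
((t2 ∘ (t5 ∘ (t6 ∘ t4))) ∘ (t1 ∘ t3)) collapses to t2 ∘ t5 ∘ t6 ∘ t4 ∘ t1 ∘ t3

t2 ∘ t5 ∘ t6 ∘ t4 ∘ t1 ∘ t3


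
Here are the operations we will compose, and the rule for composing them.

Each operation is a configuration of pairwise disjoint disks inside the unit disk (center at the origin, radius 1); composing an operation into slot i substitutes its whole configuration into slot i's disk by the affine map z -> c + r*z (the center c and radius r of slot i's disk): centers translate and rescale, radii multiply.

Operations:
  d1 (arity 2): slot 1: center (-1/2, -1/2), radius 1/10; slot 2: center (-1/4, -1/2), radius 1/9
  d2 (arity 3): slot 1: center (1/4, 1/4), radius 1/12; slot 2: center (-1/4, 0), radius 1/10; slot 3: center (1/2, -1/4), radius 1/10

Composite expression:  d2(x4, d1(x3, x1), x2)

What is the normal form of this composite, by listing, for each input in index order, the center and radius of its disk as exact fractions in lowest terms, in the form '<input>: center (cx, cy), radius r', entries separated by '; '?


x1: center (-11/40, -1/20), radius 1/90; x2: center (1/2, -1/4), radius 1/10; x3: center (-3/10, -1/20), radius 1/100; x4: center (1/4, 1/4), radius 1/12

Follow each x-input down from d2: c' goes to c + r*c', radius to r*r'.
input x4: applying the 1 nested substitution gives center (1/4, 1/4), radius 1/12
input x3: applying the 2 nested substitutions gives center (-3/10, -1/20), radius 1/100
input x1: applying the 2 nested substitutions gives center (-11/40, -1/20), radius 1/90
input x2: applying the 1 nested substitution gives center (1/2, -1/4), radius 1/10


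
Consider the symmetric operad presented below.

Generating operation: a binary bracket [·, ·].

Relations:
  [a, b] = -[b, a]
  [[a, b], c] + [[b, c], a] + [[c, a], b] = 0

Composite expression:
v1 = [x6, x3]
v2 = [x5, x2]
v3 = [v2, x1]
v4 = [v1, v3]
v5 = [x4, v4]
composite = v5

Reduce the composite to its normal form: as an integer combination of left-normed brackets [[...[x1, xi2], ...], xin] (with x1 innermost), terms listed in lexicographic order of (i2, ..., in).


Antisymmetry and Jacobi reduce to x1-anchored left-normed brackets.
Composite bracket: [x4, [[x6, x3], [[x5, x2], x1]]]
Applying ab - ba throughout gives 32 signed words (2^5 = 32).
The x1-initial words carry the normal form:
  sign of x1x2x5x3x6x4 is -1, so it contributes -[[[[[x1, x2], x5], x3], x6], x4]
  sign of x1x2x5x6x3x4 is +1, so it contributes +[[[[[x1, x2], x5], x6], x3], x4]
  sign of x1x5x2x3x6x4 is +1, so it contributes +[[[[[x1, x5], x2], x3], x6], x4]
  sign of x1x5x2x6x3x4 is -1, so it contributes -[[[[[x1, x5], x2], x6], x3], x4]

-[[[[[x1, x2], x5], x3], x6], x4] + [[[[[x1, x2], x5], x6], x3], x4] + [[[[[x1, x5], x2], x3], x6], x4] - [[[[[x1, x5], x2], x6], x3], x4]


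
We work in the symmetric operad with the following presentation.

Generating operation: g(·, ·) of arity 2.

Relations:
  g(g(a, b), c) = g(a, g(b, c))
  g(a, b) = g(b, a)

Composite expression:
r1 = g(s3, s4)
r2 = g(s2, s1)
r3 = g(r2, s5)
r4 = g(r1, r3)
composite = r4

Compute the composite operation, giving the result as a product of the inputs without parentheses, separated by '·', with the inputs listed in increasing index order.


s1 · s2 · s3 · s4 · s5

With g associative and commutative, the s-input set is all that matters.
g(s3, s4) reduces to s3 · s4
g(s2, s1) reduces to s2 · s1
g(g(s2, s1), s5) reduces to s2 · s1 · s5
g(g(s3, s4), g(g(s2, s1), s5)) reduces to s3 · s4 · s2 · s1 · s5
reordering the factors by index: s1 · s2 · s3 · s4 · s5


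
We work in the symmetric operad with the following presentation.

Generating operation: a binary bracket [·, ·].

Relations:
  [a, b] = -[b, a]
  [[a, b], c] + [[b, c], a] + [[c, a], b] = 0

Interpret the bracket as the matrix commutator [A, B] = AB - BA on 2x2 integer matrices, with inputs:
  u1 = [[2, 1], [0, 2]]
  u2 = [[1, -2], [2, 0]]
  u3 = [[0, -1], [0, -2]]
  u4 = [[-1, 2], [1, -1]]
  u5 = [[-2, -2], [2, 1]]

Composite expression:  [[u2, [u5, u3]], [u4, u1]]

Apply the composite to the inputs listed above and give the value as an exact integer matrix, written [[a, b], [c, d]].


[[0, 30], [-8, 0]]

[u5, u3] = [[2, 7], [4, -2]]
[u2, [u5, u3]] = [[-22, 15], [4, 22]]
[u4, u1] = [[-1, 0], [0, 1]]
[[u2, [u5, u3]], [u4, u1]] = [[0, 30], [-8, 0]]


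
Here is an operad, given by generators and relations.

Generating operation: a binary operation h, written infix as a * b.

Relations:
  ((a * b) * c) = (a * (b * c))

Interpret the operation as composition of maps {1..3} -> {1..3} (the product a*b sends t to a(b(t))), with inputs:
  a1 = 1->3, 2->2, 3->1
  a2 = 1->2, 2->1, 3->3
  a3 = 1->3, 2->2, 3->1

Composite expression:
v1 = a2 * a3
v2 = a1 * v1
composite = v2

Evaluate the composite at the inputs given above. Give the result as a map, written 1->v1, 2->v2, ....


(a2 * a3) = 1->3, 2->1, 3->2
(a1 * (a2 * a3)) = 1->1, 2->3, 3->2

1->1, 2->3, 3->2


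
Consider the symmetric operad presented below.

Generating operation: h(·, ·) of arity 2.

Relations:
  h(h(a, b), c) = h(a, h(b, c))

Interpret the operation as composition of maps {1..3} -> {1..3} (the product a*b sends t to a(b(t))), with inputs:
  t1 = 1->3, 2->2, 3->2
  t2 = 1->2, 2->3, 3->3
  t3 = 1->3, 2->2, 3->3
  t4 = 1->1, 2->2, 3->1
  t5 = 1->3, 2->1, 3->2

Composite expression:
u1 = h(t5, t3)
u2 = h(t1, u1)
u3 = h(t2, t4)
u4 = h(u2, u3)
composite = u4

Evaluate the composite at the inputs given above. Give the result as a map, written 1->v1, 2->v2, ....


1->3, 2->2, 3->3


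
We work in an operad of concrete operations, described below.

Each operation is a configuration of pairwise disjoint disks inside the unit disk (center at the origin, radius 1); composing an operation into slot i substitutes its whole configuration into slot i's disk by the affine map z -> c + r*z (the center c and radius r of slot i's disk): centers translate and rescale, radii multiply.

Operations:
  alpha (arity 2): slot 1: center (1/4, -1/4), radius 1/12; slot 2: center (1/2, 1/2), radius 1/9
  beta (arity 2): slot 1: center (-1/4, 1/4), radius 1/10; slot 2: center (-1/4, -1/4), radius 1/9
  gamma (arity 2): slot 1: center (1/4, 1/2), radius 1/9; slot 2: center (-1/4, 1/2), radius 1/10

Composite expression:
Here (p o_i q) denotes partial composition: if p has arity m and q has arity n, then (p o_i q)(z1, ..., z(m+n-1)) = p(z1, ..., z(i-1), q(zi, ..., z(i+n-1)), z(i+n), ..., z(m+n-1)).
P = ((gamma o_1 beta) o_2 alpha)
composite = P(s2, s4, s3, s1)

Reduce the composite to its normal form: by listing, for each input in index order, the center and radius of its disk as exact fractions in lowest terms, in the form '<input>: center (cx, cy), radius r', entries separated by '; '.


s1: center (-1/4, 1/2), radius 1/10; s2: center (2/9, 19/36), radius 1/90; s3: center (37/162, 155/324), radius 1/729; s4: center (73/324, 38/81), radius 1/972

Each s-disk chains the slot maps above it in gamma; radii multiply.
s2: after 2 affine steps, its disk has center (2/9, 19/36), radius 1/90
s4: after 3 affine steps, its disk has center (73/324, 38/81), radius 1/972
s3: after 3 affine steps, its disk has center (37/162, 155/324), radius 1/729
s1: after 1 affine step, its disk has center (-1/4, 1/2), radius 1/10


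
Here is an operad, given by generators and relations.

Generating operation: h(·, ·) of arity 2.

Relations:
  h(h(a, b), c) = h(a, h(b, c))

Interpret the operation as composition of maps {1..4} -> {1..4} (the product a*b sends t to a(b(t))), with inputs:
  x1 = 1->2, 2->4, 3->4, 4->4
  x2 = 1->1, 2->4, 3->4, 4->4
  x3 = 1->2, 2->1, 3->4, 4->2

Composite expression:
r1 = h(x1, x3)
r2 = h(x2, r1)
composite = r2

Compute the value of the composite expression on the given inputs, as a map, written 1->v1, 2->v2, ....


1->4, 2->4, 3->4, 4->4

h(x1, x3) = 1->4, 2->2, 3->4, 4->4
h(x2, h(x1, x3)) = 1->4, 2->4, 3->4, 4->4


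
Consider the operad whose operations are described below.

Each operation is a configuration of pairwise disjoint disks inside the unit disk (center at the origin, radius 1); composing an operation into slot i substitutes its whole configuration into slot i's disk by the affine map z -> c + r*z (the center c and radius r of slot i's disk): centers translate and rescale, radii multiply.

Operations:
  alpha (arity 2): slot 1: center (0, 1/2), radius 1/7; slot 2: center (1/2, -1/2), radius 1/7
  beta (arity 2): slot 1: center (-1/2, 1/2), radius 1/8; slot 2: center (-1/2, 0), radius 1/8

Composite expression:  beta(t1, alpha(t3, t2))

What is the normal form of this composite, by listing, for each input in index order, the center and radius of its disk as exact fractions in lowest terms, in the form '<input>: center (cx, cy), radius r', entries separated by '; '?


t1: center (-1/2, 1/2), radius 1/8; t2: center (-7/16, -1/16), radius 1/56; t3: center (-1/2, 1/16), radius 1/56

Below beta, radii multiply path by path; the t-disk centers shift.
input t1: applying the 1 nested substitution gives center (-1/2, 1/2), radius 1/8
input t3: applying the 2 nested substitutions gives center (-1/2, 1/16), radius 1/56
input t2: applying the 2 nested substitutions gives center (-7/16, -1/16), radius 1/56


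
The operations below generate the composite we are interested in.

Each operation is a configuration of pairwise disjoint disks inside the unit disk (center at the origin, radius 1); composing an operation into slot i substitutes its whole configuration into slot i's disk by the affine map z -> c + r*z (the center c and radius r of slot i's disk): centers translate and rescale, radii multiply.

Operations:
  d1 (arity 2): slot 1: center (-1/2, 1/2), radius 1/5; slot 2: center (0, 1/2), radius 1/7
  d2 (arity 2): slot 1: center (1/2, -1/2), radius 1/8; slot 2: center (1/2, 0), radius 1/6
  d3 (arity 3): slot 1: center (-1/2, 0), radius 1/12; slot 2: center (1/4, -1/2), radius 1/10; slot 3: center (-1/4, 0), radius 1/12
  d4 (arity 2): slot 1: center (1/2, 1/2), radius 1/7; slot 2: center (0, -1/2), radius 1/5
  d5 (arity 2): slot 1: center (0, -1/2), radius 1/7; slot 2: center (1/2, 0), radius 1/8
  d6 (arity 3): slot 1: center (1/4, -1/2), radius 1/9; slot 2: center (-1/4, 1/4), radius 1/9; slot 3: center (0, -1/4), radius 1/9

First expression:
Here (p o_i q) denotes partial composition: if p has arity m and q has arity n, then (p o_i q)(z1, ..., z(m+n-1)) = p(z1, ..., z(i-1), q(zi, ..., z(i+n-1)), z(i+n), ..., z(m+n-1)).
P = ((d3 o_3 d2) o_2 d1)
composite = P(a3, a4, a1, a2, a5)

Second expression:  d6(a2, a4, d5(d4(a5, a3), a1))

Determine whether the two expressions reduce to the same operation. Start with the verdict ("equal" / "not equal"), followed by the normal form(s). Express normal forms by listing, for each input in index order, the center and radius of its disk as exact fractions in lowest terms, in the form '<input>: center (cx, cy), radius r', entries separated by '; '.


The first composite normalizes to a1: center (1/4, -9/20), radius 1/70; a2: center (-5/24, -1/24), radius 1/96; a3: center (-1/2, 0), radius 1/12; a4: center (1/5, -9/20), radius 1/50; a5: center (-5/24, 0), radius 1/72
The second composite normalizes to a1: center (1/18, -1/4), radius 1/72; a2: center (1/4, -1/2), radius 1/9; a3: center (0, -79/252), radius 1/315; a4: center (-1/4, 1/4), radius 1/9; a5: center (1/126, -25/84), radius 1/441
Different reductions; not equal.

not equal — first a1: center (1/4, -9/20), radius 1/70; a2: center (-5/24, -1/24), radius 1/96; a3: center (-1/2, 0), radius 1/12; a4: center (1/5, -9/20), radius 1/50; a5: center (-5/24, 0), radius 1/72, second a1: center (1/18, -1/4), radius 1/72; a2: center (1/4, -1/2), radius 1/9; a3: center (0, -79/252), radius 1/315; a4: center (-1/4, 1/4), radius 1/9; a5: center (1/126, -25/84), radius 1/441


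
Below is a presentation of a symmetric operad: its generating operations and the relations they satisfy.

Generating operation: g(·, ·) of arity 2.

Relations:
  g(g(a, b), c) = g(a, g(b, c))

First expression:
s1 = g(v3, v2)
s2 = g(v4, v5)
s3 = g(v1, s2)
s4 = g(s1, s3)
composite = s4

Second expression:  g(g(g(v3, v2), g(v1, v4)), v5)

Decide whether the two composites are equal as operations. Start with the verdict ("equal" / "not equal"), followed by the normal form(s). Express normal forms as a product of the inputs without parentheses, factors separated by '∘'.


Reducing the first expression gives v3 ∘ v2 ∘ v1 ∘ v4 ∘ v5
Reducing the second expression gives v3 ∘ v2 ∘ v1 ∘ v4 ∘ v5
Identical normal forms: equal.

equal; both compose to v3 ∘ v2 ∘ v1 ∘ v4 ∘ v5


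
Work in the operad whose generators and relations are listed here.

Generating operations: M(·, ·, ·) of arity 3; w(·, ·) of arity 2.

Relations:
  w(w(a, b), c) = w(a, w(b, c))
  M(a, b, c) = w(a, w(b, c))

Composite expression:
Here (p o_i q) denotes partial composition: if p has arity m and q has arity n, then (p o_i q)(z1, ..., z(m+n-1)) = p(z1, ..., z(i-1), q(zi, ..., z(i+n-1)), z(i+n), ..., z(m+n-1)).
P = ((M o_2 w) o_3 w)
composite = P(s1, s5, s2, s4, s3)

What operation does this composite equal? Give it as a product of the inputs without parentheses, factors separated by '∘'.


s1 ∘ s5 ∘ s2 ∘ s4 ∘ s3

Associativity of M dissolves the nesting; only the s-input order survives.
w(s2, s4) reduces to s2 ∘ s4
w(s5, w(s2, s4)) reduces to s5 ∘ s2 ∘ s4
M(s1, w(s5, w(s2, s4)), s3) reduces to s1 ∘ s5 ∘ s2 ∘ s4 ∘ s3


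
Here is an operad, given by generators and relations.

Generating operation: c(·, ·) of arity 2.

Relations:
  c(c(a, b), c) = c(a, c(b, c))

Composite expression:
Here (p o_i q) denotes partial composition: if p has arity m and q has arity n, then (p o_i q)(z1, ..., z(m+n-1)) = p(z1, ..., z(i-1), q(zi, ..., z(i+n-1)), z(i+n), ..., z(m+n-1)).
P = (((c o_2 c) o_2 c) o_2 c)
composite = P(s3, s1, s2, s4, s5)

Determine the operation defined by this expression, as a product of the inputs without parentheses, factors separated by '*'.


s3 * s1 * s2 * s4 * s5

Under associativity of c, the answer is the s's in reading order.
c(s1, s2) reduces to s1 * s2
c(c(s1, s2), s4) reduces to s1 * s2 * s4
c(c(c(s1, s2), s4), s5) reduces to s1 * s2 * s4 * s5
c(s3, c(c(c(s1, s2), s4), s5)) reduces to s3 * s1 * s2 * s4 * s5


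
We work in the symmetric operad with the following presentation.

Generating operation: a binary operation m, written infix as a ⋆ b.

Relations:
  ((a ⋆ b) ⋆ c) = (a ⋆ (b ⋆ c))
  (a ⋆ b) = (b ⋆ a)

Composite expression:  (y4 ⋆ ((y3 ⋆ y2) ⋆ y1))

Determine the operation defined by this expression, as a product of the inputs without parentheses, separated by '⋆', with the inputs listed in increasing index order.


y1 ⋆ y2 ⋆ y3 ⋆ y4

Key point: m commutes, so take the y-inputs in any fixed order.
(y3 ⋆ y2) flattens to y3 ⋆ y2
((y3 ⋆ y2) ⋆ y1) flattens to y3 ⋆ y2 ⋆ y1
(y4 ⋆ ((y3 ⋆ y2) ⋆ y1)) flattens to y4 ⋆ y3 ⋆ y2 ⋆ y1
sorting the factors by input index: y1 ⋆ y2 ⋆ y3 ⋆ y4


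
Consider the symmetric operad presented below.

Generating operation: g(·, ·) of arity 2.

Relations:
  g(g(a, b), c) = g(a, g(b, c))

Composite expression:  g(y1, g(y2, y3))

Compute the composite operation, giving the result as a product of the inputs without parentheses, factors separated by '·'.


Every regrouping of g is equal, so read the y-inputs in written order.
g(y2, y3) linearizes to y2 · y3
g(y1, g(y2, y3)) linearizes to y1 · y2 · y3

y1 · y2 · y3


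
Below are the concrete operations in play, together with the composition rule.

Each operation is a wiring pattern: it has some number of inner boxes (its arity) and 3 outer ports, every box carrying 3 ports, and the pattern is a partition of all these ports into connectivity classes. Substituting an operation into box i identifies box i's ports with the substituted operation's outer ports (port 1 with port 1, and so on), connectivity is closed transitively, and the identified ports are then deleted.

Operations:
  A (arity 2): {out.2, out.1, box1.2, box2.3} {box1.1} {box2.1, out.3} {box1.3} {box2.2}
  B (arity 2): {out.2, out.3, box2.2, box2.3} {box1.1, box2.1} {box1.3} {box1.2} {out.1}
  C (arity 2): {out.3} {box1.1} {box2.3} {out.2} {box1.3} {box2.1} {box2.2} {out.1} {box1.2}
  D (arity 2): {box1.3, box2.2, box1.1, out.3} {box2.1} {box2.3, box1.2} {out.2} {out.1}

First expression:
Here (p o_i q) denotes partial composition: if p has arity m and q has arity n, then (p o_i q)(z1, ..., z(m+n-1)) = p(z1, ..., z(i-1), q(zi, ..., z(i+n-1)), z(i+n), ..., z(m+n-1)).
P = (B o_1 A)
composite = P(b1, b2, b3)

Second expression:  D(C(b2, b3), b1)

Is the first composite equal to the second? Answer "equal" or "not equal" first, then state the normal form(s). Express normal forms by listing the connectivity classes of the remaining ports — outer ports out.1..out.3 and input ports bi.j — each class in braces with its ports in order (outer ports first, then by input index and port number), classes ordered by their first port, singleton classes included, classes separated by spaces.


The first expression, normalized: {out.1} {out.2, out.3, b3.2, b3.3} {b1.1} {b1.2, b2.3, b3.1} {b1.3} {b2.1} {b2.2}
The second expression, normalized: {out.1} {out.2} {out.3, b1.2} {b1.1} {b1.3} {b2.1} {b2.2} {b2.3} {b3.1} {b3.2} {b3.3}
The forms do not match — not equal.

not equal: they reduce to {out.1} {out.2, out.3, b3.2, b3.3} {b1.1} {b1.2, b2.3, b3.1} {b1.3} {b2.1} {b2.2} and {out.1} {out.2} {out.3, b1.2} {b1.1} {b1.3} {b2.1} {b2.2} {b2.3} {b3.1} {b3.2} {b3.3}


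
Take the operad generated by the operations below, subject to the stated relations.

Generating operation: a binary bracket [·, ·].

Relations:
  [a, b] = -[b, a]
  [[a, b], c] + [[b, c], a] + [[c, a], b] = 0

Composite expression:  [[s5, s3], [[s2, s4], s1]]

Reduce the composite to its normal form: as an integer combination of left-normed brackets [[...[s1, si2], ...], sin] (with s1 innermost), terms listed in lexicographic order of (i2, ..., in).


Expand each bracket as ab - ba; the s1-initial words give the coefficients.
Composite bracket: [[s5, s3], [[s2, s4], s1]]
Applying ab - ba throughout gives 16 signed words (2^4 = 16).
Words beginning with s1 determine it all:
  s1s2s4s3s5 (sign -1) contributes -[[[[s1, s2], s4], s3], s5]
  s1s2s4s5s3 (sign +1) contributes +[[[[s1, s2], s4], s5], s3]
  s1s4s2s3s5 (sign +1) contributes +[[[[s1, s4], s2], s3], s5]
  s1s4s2s5s3 (sign -1) contributes -[[[[s1, s4], s2], s5], s3]

-[[[[s1, s2], s4], s3], s5] + [[[[s1, s2], s4], s5], s3] + [[[[s1, s4], s2], s3], s5] - [[[[s1, s4], s2], s5], s3]


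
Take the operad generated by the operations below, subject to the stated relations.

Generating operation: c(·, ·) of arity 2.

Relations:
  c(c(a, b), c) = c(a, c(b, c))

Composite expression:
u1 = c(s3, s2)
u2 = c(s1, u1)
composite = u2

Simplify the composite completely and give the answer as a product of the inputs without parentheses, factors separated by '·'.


s1 · s3 · s2

Key point: c is associative — brackets drop, the s-order remains.
c(s3, s2) reduces to s3 · s2
c(s1, c(s3, s2)) reduces to s1 · s3 · s2


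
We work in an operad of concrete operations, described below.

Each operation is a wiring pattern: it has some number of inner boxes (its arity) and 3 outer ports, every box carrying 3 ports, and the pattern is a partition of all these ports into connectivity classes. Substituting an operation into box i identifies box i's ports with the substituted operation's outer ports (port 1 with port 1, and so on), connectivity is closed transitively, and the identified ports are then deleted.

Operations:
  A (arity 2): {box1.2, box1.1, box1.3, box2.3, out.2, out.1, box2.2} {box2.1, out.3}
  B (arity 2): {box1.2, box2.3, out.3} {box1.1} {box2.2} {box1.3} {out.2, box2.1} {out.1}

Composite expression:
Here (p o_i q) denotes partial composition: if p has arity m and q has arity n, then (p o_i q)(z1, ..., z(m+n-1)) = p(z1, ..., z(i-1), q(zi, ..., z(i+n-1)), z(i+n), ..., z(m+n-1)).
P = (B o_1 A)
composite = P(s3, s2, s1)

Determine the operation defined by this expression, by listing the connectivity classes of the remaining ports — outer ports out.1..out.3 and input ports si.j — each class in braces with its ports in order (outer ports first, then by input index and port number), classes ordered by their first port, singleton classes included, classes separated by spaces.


Two ports join when wires chain via B-identified ports.
the subtree at A composes to {out.1, out.2, s2.2, s2.3, s3.1, s3.2, s3.3} {out.3, s2.1} on (s3, s2); out.j = own outer ports
the subtree at B composes to {out.1} {out.2, s1.1} {out.3, s1.3, s2.2, s2.3, s3.1, s3.2, s3.3} {s1.2} {s2.1} on (s3, s2, s1); out.j = own outer ports

{out.1} {out.2, s1.1} {out.3, s1.3, s2.2, s2.3, s3.1, s3.2, s3.3} {s1.2} {s2.1}


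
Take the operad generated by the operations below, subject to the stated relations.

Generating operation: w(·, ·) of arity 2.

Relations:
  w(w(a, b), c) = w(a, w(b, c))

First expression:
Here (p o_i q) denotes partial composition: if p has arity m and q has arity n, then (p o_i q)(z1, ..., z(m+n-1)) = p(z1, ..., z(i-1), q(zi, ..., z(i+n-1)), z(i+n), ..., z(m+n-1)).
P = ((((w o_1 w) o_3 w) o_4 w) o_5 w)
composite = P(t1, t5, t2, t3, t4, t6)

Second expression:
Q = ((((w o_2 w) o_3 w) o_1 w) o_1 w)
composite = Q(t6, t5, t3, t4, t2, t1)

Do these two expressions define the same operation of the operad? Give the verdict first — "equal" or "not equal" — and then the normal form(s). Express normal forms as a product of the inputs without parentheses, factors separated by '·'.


not equal: they reduce to t1 · t5 · t2 · t3 · t4 · t6 and t6 · t5 · t3 · t4 · t2 · t1


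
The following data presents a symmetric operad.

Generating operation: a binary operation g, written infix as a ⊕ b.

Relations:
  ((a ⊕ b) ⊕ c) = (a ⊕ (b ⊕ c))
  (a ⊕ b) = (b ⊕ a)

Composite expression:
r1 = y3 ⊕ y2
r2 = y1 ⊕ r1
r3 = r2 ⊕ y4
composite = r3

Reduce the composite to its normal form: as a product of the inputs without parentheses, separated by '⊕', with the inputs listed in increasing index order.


y1 ⊕ y2 ⊕ y3 ⊕ y4

Reordering under g is free, so list the y-inputs canonically.
(y3 ⊕ y2) reduces to y3 ⊕ y2
(y1 ⊕ (y3 ⊕ y2)) reduces to y1 ⊕ y3 ⊕ y2
((y1 ⊕ (y3 ⊕ y2)) ⊕ y4) reduces to y1 ⊕ y3 ⊕ y2 ⊕ y4
putting the inputs in ascending order: y1 ⊕ y2 ⊕ y3 ⊕ y4


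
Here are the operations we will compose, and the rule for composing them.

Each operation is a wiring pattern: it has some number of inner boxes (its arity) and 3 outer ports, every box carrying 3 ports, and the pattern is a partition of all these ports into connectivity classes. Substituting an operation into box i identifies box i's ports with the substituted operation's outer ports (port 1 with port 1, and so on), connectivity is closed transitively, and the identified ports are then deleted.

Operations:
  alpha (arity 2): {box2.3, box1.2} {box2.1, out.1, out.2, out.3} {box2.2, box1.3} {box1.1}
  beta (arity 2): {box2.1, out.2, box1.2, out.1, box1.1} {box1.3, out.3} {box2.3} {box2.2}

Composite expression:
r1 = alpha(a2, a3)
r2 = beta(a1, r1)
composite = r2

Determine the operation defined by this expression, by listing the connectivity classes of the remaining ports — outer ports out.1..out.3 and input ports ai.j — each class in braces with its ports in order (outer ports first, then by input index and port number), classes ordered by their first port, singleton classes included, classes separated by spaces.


{out.1, out.2, a1.1, a1.2, a3.1} {out.3, a1.3} {a2.1} {a2.2, a3.3} {a2.3, a3.2}

Reachability decides: close wires over beta-identified ports.
stage alpha: inputs (a2, a3), connectivity {out.1, out.2, out.3, a3.1} {a2.1} {a2.2, a3.3} {a2.3, a3.2}, out.j its boundary
stage beta: inputs (a1, a2, a3), connectivity {out.1, out.2, a1.1, a1.2, a3.1} {out.3, a1.3} {a2.1} {a2.2, a3.3} {a2.3, a3.2}, out.j its boundary
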